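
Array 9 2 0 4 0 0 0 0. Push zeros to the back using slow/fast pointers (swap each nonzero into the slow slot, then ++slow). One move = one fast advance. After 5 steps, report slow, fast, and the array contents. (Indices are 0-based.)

slow=3, fast=5, a=[9, 2, 4, 0, 0, 0, 0, 0]

slow=0 fast=0: a[fast]=9≠0 swap→a[0]=9, slow++,fast++
slow=1 fast=1: a[fast]=2≠0 swap→a[1]=2, slow++,fast++
slow=2 fast=2: a[fast]=0, fast++
slow=2 fast=3: a[fast]=4≠0 swap→a[2]=4, slow++,fast++
slow=3 fast=4: a[fast]=0, fast++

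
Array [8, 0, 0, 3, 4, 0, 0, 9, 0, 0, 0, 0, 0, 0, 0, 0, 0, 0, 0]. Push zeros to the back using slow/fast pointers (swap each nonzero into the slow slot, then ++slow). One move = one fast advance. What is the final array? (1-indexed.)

(s=1,f=1) a[fast]=8≠0 swap→a[1]=8 → slow++,fast++
(s=2,f=2) a[fast]=0 → fast++
(s=2,f=3) a[fast]=0 → fast++
(s=2,f=4) a[fast]=3≠0 swap→a[2]=3 → slow++,fast++
(s=3,f=5) a[fast]=4≠0 swap→a[3]=4 → slow++,fast++
(s=4,f=6) a[fast]=0 → fast++
(s=4,f=7) a[fast]=0 → fast++
(s=4,f=8) a[fast]=9≠0 swap→a[4]=9 → slow++,fast++
(s=5,f=9) a[fast]=0 → fast++
(s=5,f=10) a[fast]=0 → fast++
(s=5,f=11) a[fast]=0 → fast++
(s=5,f=12) a[fast]=0 → fast++
(s=5,f=13) a[fast]=0 → fast++
(s=5,f=14) a[fast]=0 → fast++
(s=5,f=15) a[fast]=0 → fast++
(s=5,f=16) a[fast]=0 → fast++
(s=5,f=17) a[fast]=0 → fast++
(s=5,f=18) a[fast]=0 → fast++
(s=5,f=19) a[fast]=0 → fast++

[8, 3, 4, 9, 0, 0, 0, 0, 0, 0, 0, 0, 0, 0, 0, 0, 0, 0, 0]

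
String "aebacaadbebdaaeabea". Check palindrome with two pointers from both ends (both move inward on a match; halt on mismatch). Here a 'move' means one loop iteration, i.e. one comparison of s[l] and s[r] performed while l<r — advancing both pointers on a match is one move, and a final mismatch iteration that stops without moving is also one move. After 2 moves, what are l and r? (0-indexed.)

l=0 r=18: 'a'=='a', l++,r--
l=1 r=17: 'e'=='e', l++,r--

l=2, r=16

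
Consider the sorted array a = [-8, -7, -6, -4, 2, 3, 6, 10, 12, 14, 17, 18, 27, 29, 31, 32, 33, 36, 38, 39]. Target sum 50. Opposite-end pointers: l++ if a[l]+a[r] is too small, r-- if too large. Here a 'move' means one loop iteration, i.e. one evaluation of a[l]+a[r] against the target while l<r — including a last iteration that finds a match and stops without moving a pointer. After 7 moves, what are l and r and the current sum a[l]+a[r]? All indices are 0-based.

l=7, r=19, sum=49

l=0 r=19: -8+39=31 <50, l++
l=1 r=19: -7+39=32 <50, l++
l=2 r=19: -6+39=33 <50, l++
l=3 r=19: -4+39=35 <50, l++
l=4 r=19: 2+39=41 <50, l++
l=5 r=19: 3+39=42 <50, l++
l=6 r=19: 6+39=45 <50, l++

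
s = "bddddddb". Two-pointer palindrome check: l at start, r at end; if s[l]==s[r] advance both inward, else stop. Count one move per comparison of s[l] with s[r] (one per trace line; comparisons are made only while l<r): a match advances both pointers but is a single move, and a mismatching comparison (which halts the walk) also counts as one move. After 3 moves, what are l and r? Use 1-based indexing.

l=4, r=5

[1,8] 'b'=='b' → l++,r--
[2,7] 'd'=='d' → l++,r--
[3,6] 'd'=='d' → l++,r--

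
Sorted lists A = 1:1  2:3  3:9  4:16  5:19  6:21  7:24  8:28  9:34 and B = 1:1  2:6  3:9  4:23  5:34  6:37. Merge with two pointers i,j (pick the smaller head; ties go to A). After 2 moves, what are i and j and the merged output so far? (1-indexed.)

i=2, j=2, merged so far=[1, 1]

[i=1,j=1] A[i]=1<=B[j]=1 take 1 → i++
[i=2,j=1] A[i]=3>B[j]=1 take 1 → j++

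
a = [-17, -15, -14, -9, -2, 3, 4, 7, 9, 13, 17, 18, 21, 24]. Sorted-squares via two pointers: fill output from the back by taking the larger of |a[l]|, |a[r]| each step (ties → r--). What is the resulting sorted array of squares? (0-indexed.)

[0,13] |-17|<=|24| out[13]=576 → r--
[0,12] |-17|<=|21| out[12]=441 → r--
[0,11] |-17|<=|18| out[11]=324 → r--
[0,10] |-17|<=|17| out[10]=289 → r--
[0,9] |-17|>|13| out[9]=289 → l++
[1,9] |-15|>|13| out[8]=225 → l++
[2,9] |-14|>|13| out[7]=196 → l++
[3,9] |-9|<=|13| out[6]=169 → r--
[3,8] |-9|<=|9| out[5]=81 → r--
[3,7] |-9|>|7| out[4]=81 → l++
[4,7] |-2|<=|7| out[3]=49 → r--
[4,6] |-2|<=|4| out[2]=16 → r--
[4,5] |-2|<=|3| out[1]=9 → r--
[4,4] |-2|<=|-2| out[0]=4 → r--

[4, 9, 16, 49, 81, 81, 169, 196, 225, 289, 289, 324, 441, 576]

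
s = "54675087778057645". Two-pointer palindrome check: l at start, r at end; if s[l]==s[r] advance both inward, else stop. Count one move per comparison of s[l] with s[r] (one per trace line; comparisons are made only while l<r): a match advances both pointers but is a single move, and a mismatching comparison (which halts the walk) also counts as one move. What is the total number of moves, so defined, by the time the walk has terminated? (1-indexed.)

8 moves

l=1 r=17: '5'=='5', l++,r--
l=2 r=16: '4'=='4', l++,r--
l=3 r=15: '6'=='6', l++,r--
l=4 r=14: '7'=='7', l++,r--
l=5 r=13: '5'=='5', l++,r--
l=6 r=12: '0'=='0', l++,r--
l=7 r=11: '8'=='8', l++,r--
l=8 r=10: '7'=='7', l++,r--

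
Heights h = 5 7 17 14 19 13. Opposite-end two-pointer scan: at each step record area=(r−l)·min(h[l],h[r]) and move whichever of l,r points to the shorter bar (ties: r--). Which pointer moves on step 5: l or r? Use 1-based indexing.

l

l=1 r=6: min(5,13)*5=25 best=25 *, l++
l=2 r=6: min(7,13)*4=28 best=28 *, l++
l=3 r=6: min(17,13)*3=39 best=39 *, r--
l=3 r=5: min(17,19)*2=34 best=39, l++
l=4 r=5: min(14,19)*1=14 best=39, l++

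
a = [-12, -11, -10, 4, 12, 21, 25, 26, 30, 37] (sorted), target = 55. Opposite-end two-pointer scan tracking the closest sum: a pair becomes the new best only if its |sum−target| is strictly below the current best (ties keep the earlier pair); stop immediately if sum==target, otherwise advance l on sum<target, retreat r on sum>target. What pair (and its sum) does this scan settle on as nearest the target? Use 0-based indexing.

pair (25, 30) with sum 55 (|Δ|=0)

[0,9] -12+37=25 d=30 * → l++
[1,9] -11+37=26 d=29 * → l++
[2,9] -10+37=27 d=28 * → l++
[3,9] 4+37=41 d=14 * → l++
[4,9] 12+37=49 d=6 * → l++
[5,9] 21+37=58 d=3 * → r--
[5,8] 21+30=51 d=4 → l++
[6,8] 25+30=55 d=0 * → stop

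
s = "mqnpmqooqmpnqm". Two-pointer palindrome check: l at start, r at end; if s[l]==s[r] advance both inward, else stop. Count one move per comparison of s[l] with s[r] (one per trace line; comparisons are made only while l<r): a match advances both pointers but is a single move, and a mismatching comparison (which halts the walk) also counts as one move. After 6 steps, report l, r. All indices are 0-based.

l=6, r=7

l=0 r=13: 'm'=='m', l++,r--
l=1 r=12: 'q'=='q', l++,r--
l=2 r=11: 'n'=='n', l++,r--
l=3 r=10: 'p'=='p', l++,r--
l=4 r=9: 'm'=='m', l++,r--
l=5 r=8: 'q'=='q', l++,r--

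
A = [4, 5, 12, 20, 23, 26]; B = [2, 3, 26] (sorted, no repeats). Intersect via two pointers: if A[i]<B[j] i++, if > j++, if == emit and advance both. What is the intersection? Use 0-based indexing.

intersection = [26]

[i=0,j=0] 4>2 → j++
[i=0,j=1] 4>3 → j++
[i=0,j=2] 4<26 → i++
[i=1,j=2] 5<26 → i++
[i=2,j=2] 12<26 → i++
[i=3,j=2] 20<26 → i++
[i=4,j=2] 23<26 → i++
[i=5,j=2] 26==26 emit → i++,j++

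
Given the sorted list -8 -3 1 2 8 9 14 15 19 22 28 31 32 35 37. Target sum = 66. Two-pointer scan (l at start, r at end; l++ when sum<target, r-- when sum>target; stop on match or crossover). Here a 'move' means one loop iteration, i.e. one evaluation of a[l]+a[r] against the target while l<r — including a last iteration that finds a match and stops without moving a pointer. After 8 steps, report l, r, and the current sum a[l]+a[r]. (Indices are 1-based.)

l=9, r=15, sum=56

[1,15] -8+37=29 <66 → l++
[2,15] -3+37=34 <66 → l++
[3,15] 1+37=38 <66 → l++
[4,15] 2+37=39 <66 → l++
[5,15] 8+37=45 <66 → l++
[6,15] 9+37=46 <66 → l++
[7,15] 14+37=51 <66 → l++
[8,15] 15+37=52 <66 → l++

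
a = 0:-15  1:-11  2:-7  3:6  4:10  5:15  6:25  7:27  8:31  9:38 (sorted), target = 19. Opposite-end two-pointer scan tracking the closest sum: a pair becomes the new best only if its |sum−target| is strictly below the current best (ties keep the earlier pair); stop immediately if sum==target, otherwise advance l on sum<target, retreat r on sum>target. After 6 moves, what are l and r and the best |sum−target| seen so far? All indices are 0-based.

l=3, r=6, best |Δ|=1

[0,9] -15+38=23 d=4 * → r--
[0,8] -15+31=16 d=3 * → l++
[1,8] -11+31=20 d=1 * → r--
[1,7] -11+27=16 d=3 → l++
[2,7] -7+27=20 d=1 → r--
[2,6] -7+25=18 d=1 → l++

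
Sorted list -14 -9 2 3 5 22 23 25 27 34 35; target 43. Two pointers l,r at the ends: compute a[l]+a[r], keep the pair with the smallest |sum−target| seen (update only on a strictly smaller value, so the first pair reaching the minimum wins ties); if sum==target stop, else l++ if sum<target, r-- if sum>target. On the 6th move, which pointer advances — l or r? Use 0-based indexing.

r

[0,10] -14+35=21 d=22 * → l++
[1,10] -9+35=26 d=17 * → l++
[2,10] 2+35=37 d=6 * → l++
[3,10] 3+35=38 d=5 * → l++
[4,10] 5+35=40 d=3 * → l++
[5,10] 22+35=57 d=14 → r--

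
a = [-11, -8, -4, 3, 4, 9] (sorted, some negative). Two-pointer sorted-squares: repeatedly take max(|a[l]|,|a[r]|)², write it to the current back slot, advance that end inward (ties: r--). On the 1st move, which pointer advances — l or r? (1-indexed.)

[1,6] |-11|>|9| out[6]=121 → l++

l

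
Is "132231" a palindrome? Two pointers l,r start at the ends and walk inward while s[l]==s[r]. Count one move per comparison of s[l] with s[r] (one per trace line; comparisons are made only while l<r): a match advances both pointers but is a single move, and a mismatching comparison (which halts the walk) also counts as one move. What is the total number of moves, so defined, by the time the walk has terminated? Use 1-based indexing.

l=1 r=6: '1'=='1', l++,r--
l=2 r=5: '3'=='3', l++,r--
l=3 r=4: '2'=='2', l++,r--

3 moves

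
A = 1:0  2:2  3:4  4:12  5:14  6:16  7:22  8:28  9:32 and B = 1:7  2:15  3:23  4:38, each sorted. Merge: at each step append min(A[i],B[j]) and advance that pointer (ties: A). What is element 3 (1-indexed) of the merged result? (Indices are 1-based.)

merged[3] = 4

[i=1,j=1] A[i]=0<=B[j]=7 take 0 → i++
[i=2,j=1] A[i]=2<=B[j]=7 take 2 → i++
[i=3,j=1] A[i]=4<=B[j]=7 take 4 → i++
[i=4,j=1] A[i]=12>B[j]=7 take 7 → j++
[i=4,j=2] A[i]=12<=B[j]=15 take 12 → i++
[i=5,j=2] A[i]=14<=B[j]=15 take 14 → i++
[i=6,j=2] A[i]=16>B[j]=15 take 15 → j++
[i=6,j=3] A[i]=16<=B[j]=23 take 16 → i++
[i=7,j=3] A[i]=22<=B[j]=23 take 22 → i++
[i=8,j=3] A[i]=28>B[j]=23 take 23 → j++
[i=8,j=4] A[i]=28<=B[j]=38 take 28 → i++
[i=9,j=4] A[i]=32<=B[j]=38 take 32 → i++
[i=10,j=4] A done, take B[j]=38 → j++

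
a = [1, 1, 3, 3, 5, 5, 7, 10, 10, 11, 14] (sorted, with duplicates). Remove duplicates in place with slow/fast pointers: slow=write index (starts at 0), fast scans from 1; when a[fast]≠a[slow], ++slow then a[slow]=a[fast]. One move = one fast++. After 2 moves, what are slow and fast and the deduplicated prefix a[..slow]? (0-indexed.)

slow=1, fast=3, prefix=[1, 3]

slow=0 fast=1: a[fast]=1=a[slow] dup, fast++
slow=0 fast=2: a[fast]=3≠a[slow]=1 write a[1]=3, slow++,fast++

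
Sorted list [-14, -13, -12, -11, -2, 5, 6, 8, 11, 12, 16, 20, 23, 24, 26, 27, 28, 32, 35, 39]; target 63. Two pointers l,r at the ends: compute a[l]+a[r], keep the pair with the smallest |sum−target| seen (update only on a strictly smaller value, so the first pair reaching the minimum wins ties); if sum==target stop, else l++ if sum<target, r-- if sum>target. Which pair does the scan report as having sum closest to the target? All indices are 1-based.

pair (24, 39) with sum 63 (|Δ|=0)

l=1 r=20: -14+39=25 d=38 *, l++
l=2 r=20: -13+39=26 d=37 *, l++
l=3 r=20: -12+39=27 d=36 *, l++
l=4 r=20: -11+39=28 d=35 *, l++
l=5 r=20: -2+39=37 d=26 *, l++
l=6 r=20: 5+39=44 d=19 *, l++
l=7 r=20: 6+39=45 d=18 *, l++
l=8 r=20: 8+39=47 d=16 *, l++
l=9 r=20: 11+39=50 d=13 *, l++
l=10 r=20: 12+39=51 d=12 *, l++
l=11 r=20: 16+39=55 d=8 *, l++
l=12 r=20: 20+39=59 d=4 *, l++
l=13 r=20: 23+39=62 d=1 *, l++
l=14 r=20: 24+39=63 d=0 *, stop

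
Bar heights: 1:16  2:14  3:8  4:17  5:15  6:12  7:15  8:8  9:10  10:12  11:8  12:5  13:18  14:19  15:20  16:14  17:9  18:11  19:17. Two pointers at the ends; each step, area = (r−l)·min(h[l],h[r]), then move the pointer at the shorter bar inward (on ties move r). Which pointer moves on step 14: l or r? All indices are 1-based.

l

[1,19] min(16,17)*18=288 best=288 * → l++
[2,19] min(14,17)*17=238 best=288 → l++
[3,19] min(8,17)*16=128 best=288 → l++
[4,19] min(17,17)*15=255 best=288 → r--
[4,18] min(17,11)*14=154 best=288 → r--
[4,17] min(17,9)*13=117 best=288 → r--
[4,16] min(17,14)*12=168 best=288 → r--
[4,15] min(17,20)*11=187 best=288 → l++
[5,15] min(15,20)*10=150 best=288 → l++
[6,15] min(12,20)*9=108 best=288 → l++
[7,15] min(15,20)*8=120 best=288 → l++
[8,15] min(8,20)*7=56 best=288 → l++
[9,15] min(10,20)*6=60 best=288 → l++
[10,15] min(12,20)*5=60 best=288 → l++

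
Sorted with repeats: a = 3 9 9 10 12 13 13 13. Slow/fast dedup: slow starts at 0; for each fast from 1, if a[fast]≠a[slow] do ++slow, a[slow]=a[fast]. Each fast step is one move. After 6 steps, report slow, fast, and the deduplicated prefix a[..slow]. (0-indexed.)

slow=4, fast=7, prefix=[3, 9, 10, 12, 13]

slow=0 fast=1: a[fast]=9≠a[slow]=3 write a[1]=9, slow++,fast++
slow=1 fast=2: a[fast]=9=a[slow] dup, fast++
slow=1 fast=3: a[fast]=10≠a[slow]=9 write a[2]=10, slow++,fast++
slow=2 fast=4: a[fast]=12≠a[slow]=10 write a[3]=12, slow++,fast++
slow=3 fast=5: a[fast]=13≠a[slow]=12 write a[4]=13, slow++,fast++
slow=4 fast=6: a[fast]=13=a[slow] dup, fast++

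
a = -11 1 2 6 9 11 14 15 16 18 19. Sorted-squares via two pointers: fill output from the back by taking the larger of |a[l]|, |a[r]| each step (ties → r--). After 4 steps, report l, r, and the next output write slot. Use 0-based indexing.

l=0, r=6, next write slot=6

[0,10] |-11|<=|19| out[10]=361 → r--
[0,9] |-11|<=|18| out[9]=324 → r--
[0,8] |-11|<=|16| out[8]=256 → r--
[0,7] |-11|<=|15| out[7]=225 → r--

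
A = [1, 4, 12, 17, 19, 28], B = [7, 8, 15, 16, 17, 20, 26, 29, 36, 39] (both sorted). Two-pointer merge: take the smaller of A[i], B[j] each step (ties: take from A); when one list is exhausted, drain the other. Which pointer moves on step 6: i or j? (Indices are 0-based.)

j

i=0 j=0: A[i]=1<=B[j]=7 take 1, i++
i=1 j=0: A[i]=4<=B[j]=7 take 4, i++
i=2 j=0: A[i]=12>B[j]=7 take 7, j++
i=2 j=1: A[i]=12>B[j]=8 take 8, j++
i=2 j=2: A[i]=12<=B[j]=15 take 12, i++
i=3 j=2: A[i]=17>B[j]=15 take 15, j++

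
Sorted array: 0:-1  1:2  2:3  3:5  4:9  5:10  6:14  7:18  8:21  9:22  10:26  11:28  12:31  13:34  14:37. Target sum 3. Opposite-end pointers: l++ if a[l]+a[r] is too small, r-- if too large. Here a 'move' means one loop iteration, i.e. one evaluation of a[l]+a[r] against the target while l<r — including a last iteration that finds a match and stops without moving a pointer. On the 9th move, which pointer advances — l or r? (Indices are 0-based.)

r

l=0 r=14: -1+37=36 >3, r--
l=0 r=13: -1+34=33 >3, r--
l=0 r=12: -1+31=30 >3, r--
l=0 r=11: -1+28=27 >3, r--
l=0 r=10: -1+26=25 >3, r--
l=0 r=9: -1+22=21 >3, r--
l=0 r=8: -1+21=20 >3, r--
l=0 r=7: -1+18=17 >3, r--
l=0 r=6: -1+14=13 >3, r--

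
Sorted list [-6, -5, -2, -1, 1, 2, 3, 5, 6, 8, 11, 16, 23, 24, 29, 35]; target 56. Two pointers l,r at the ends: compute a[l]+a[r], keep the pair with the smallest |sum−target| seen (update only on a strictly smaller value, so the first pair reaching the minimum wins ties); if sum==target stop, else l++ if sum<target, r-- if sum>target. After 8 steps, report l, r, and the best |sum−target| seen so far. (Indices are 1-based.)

[1,16] -6+35=29 d=27 * → l++
[2,16] -5+35=30 d=26 * → l++
[3,16] -2+35=33 d=23 * → l++
[4,16] -1+35=34 d=22 * → l++
[5,16] 1+35=36 d=20 * → l++
[6,16] 2+35=37 d=19 * → l++
[7,16] 3+35=38 d=18 * → l++
[8,16] 5+35=40 d=16 * → l++

l=9, r=16, best |Δ|=16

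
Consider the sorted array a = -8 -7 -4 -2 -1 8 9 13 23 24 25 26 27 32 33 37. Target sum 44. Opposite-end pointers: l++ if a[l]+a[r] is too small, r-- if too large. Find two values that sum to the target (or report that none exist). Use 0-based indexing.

no pair

[0,15] -8+37=29 <44 → l++
[1,15] -7+37=30 <44 → l++
[2,15] -4+37=33 <44 → l++
[3,15] -2+37=35 <44 → l++
[4,15] -1+37=36 <44 → l++
[5,15] 8+37=45 >44 → r--
[5,14] 8+33=41 <44 → l++
[6,14] 9+33=42 <44 → l++
[7,14] 13+33=46 >44 → r--
[7,13] 13+32=45 >44 → r--
[7,12] 13+27=40 <44 → l++
[8,12] 23+27=50 >44 → r--
[8,11] 23+26=49 >44 → r--
[8,10] 23+25=48 >44 → r--
[8,9] 23+24=47 >44 → r--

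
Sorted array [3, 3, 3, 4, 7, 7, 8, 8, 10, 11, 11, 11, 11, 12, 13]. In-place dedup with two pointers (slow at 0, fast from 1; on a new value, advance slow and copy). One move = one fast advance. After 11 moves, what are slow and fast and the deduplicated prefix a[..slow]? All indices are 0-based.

(s=0,f=1) a[fast]=3=a[slow] dup → fast++
(s=0,f=2) a[fast]=3=a[slow] dup → fast++
(s=0,f=3) a[fast]=4≠a[slow]=3 write a[1]=4 → slow++,fast++
(s=1,f=4) a[fast]=7≠a[slow]=4 write a[2]=7 → slow++,fast++
(s=2,f=5) a[fast]=7=a[slow] dup → fast++
(s=2,f=6) a[fast]=8≠a[slow]=7 write a[3]=8 → slow++,fast++
(s=3,f=7) a[fast]=8=a[slow] dup → fast++
(s=3,f=8) a[fast]=10≠a[slow]=8 write a[4]=10 → slow++,fast++
(s=4,f=9) a[fast]=11≠a[slow]=10 write a[5]=11 → slow++,fast++
(s=5,f=10) a[fast]=11=a[slow] dup → fast++
(s=5,f=11) a[fast]=11=a[slow] dup → fast++

slow=5, fast=12, prefix=[3, 4, 7, 8, 10, 11]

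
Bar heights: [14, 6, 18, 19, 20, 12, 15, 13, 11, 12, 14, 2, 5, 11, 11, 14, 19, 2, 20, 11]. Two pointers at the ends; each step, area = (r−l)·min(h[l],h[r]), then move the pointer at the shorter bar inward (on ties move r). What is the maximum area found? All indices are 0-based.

max area = 288

l=0 r=19: min(14,11)*19=209 best=209 *, r--
l=0 r=18: min(14,20)*18=252 best=252 *, l++
l=1 r=18: min(6,20)*17=102 best=252, l++
l=2 r=18: min(18,20)*16=288 best=288 *, l++
l=3 r=18: min(19,20)*15=285 best=288, l++
l=4 r=18: min(20,20)*14=280 best=288, r--
l=4 r=17: min(20,2)*13=26 best=288, r--
l=4 r=16: min(20,19)*12=228 best=288, r--
l=4 r=15: min(20,14)*11=154 best=288, r--
l=4 r=14: min(20,11)*10=110 best=288, r--
l=4 r=13: min(20,11)*9=99 best=288, r--
l=4 r=12: min(20,5)*8=40 best=288, r--
l=4 r=11: min(20,2)*7=14 best=288, r--
l=4 r=10: min(20,14)*6=84 best=288, r--
l=4 r=9: min(20,12)*5=60 best=288, r--
l=4 r=8: min(20,11)*4=44 best=288, r--
l=4 r=7: min(20,13)*3=39 best=288, r--
l=4 r=6: min(20,15)*2=30 best=288, r--
l=4 r=5: min(20,12)*1=12 best=288, r--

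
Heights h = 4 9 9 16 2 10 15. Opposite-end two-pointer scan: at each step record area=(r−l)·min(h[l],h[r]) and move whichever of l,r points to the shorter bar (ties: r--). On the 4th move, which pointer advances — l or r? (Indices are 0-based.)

r

l=0 r=6: min(4,15)*6=24 best=24 *, l++
l=1 r=6: min(9,15)*5=45 best=45 *, l++
l=2 r=6: min(9,15)*4=36 best=45, l++
l=3 r=6: min(16,15)*3=45 best=45, r--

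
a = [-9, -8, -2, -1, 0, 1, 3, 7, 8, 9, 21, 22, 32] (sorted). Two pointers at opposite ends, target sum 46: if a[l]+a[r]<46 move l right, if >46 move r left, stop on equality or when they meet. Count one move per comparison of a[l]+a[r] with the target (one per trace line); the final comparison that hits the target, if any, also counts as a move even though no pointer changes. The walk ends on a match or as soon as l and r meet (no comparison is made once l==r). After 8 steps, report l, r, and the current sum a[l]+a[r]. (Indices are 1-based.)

l=9, r=13, sum=40

[1,13] -9+32=23 <46 → l++
[2,13] -8+32=24 <46 → l++
[3,13] -2+32=30 <46 → l++
[4,13] -1+32=31 <46 → l++
[5,13] 0+32=32 <46 → l++
[6,13] 1+32=33 <46 → l++
[7,13] 3+32=35 <46 → l++
[8,13] 7+32=39 <46 → l++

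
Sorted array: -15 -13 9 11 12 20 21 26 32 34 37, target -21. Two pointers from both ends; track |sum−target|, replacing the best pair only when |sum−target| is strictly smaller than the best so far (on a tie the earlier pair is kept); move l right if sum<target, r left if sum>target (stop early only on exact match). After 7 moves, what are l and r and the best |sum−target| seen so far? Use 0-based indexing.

l=0, r=3, best |Δ|=18

[0,10] -15+37=22 d=43 * → r--
[0,9] -15+34=19 d=40 * → r--
[0,8] -15+32=17 d=38 * → r--
[0,7] -15+26=11 d=32 * → r--
[0,6] -15+21=6 d=27 * → r--
[0,5] -15+20=5 d=26 * → r--
[0,4] -15+12=-3 d=18 * → r--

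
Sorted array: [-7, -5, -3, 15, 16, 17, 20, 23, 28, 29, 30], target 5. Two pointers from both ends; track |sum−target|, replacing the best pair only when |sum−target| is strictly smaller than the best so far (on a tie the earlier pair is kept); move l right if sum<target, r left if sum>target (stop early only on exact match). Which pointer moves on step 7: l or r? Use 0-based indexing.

[0,10] -7+30=23 d=18 * → r--
[0,9] -7+29=22 d=17 * → r--
[0,8] -7+28=21 d=16 * → r--
[0,7] -7+23=16 d=11 * → r--
[0,6] -7+20=13 d=8 * → r--
[0,5] -7+17=10 d=5 * → r--
[0,4] -7+16=9 d=4 * → r--

r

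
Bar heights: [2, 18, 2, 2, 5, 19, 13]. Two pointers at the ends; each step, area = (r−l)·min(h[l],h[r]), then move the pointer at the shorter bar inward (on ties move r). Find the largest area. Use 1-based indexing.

[1,7] min(2,13)*6=12 best=12 * → l++
[2,7] min(18,13)*5=65 best=65 * → r--
[2,6] min(18,19)*4=72 best=72 * → l++
[3,6] min(2,19)*3=6 best=72 → l++
[4,6] min(2,19)*2=4 best=72 → l++
[5,6] min(5,19)*1=5 best=72 → l++

max area = 72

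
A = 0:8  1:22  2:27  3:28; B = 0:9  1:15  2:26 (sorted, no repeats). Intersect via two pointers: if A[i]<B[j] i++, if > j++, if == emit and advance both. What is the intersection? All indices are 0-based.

i=0 j=0: 8<9, i++
i=1 j=0: 22>9, j++
i=1 j=1: 22>15, j++
i=1 j=2: 22<26, i++
i=2 j=2: 27>26, j++

intersection = []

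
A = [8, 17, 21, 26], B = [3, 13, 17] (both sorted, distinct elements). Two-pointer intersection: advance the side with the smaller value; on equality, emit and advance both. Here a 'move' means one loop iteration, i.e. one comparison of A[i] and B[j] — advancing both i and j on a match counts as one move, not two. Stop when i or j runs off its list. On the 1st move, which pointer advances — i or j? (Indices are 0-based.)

j

i=0 j=0: 8>3, j++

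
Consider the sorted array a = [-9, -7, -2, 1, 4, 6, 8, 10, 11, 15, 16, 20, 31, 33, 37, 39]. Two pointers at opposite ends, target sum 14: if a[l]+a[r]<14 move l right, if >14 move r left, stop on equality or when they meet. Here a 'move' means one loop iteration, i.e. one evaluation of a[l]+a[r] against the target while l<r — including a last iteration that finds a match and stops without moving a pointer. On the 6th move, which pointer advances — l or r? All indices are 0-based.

l=0 r=15: -9+39=30 >14, r--
l=0 r=14: -9+37=28 >14, r--
l=0 r=13: -9+33=24 >14, r--
l=0 r=12: -9+31=22 >14, r--
l=0 r=11: -9+20=11 <14, l++
l=1 r=11: -7+20=13 <14, l++

l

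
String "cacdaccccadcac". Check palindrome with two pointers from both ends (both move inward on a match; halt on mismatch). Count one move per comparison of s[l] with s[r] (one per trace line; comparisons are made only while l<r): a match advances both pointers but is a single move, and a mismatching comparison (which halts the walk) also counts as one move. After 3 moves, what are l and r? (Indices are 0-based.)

l=0 r=13: 'c'=='c', l++,r--
l=1 r=12: 'a'=='a', l++,r--
l=2 r=11: 'c'=='c', l++,r--

l=3, r=10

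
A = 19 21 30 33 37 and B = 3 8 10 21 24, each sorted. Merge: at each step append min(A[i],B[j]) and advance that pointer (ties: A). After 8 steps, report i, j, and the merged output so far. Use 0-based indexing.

i=0 j=0: A[i]=19>B[j]=3 take 3, j++
i=0 j=1: A[i]=19>B[j]=8 take 8, j++
i=0 j=2: A[i]=19>B[j]=10 take 10, j++
i=0 j=3: A[i]=19<=B[j]=21 take 19, i++
i=1 j=3: A[i]=21<=B[j]=21 take 21, i++
i=2 j=3: A[i]=30>B[j]=21 take 21, j++
i=2 j=4: A[i]=30>B[j]=24 take 24, j++
i=2 j=5: B done, take A[i]=30, i++

i=3, j=5, merged so far=[3, 8, 10, 19, 21, 21, 24, 30]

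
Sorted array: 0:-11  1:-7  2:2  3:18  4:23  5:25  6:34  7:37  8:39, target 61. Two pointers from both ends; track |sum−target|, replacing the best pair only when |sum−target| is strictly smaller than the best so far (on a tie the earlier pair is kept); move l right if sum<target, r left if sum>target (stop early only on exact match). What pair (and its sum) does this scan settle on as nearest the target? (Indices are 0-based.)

l=0 r=8: -11+39=28 d=33 *, l++
l=1 r=8: -7+39=32 d=29 *, l++
l=2 r=8: 2+39=41 d=20 *, l++
l=3 r=8: 18+39=57 d=4 *, l++
l=4 r=8: 23+39=62 d=1 *, r--
l=4 r=7: 23+37=60 d=1, l++
l=5 r=7: 25+37=62 d=1, r--
l=5 r=6: 25+34=59 d=2, l++

pair (23, 39) with sum 62 (|Δ|=1)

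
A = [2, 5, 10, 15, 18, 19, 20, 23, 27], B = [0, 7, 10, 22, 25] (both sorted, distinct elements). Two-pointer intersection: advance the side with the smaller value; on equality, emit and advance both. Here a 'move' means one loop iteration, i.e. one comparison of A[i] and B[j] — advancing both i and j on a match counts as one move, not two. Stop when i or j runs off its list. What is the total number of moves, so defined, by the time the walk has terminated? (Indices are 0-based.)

12 moves

i=0 j=0: 2>0, j++
i=0 j=1: 2<7, i++
i=1 j=1: 5<7, i++
i=2 j=1: 10>7, j++
i=2 j=2: 10==10 emit, i++,j++
i=3 j=3: 15<22, i++
i=4 j=3: 18<22, i++
i=5 j=3: 19<22, i++
i=6 j=3: 20<22, i++
i=7 j=3: 23>22, j++
i=7 j=4: 23<25, i++
i=8 j=4: 27>25, j++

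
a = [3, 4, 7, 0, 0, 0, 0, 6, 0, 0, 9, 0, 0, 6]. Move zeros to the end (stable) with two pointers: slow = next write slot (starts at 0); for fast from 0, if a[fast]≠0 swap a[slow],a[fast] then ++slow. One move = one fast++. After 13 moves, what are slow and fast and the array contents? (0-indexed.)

slow=5, fast=13, a=[3, 4, 7, 6, 9, 0, 0, 0, 0, 0, 0, 0, 0, 6]

slow=0 fast=0: a[fast]=3≠0 swap→a[0]=3, slow++,fast++
slow=1 fast=1: a[fast]=4≠0 swap→a[1]=4, slow++,fast++
slow=2 fast=2: a[fast]=7≠0 swap→a[2]=7, slow++,fast++
slow=3 fast=3: a[fast]=0, fast++
slow=3 fast=4: a[fast]=0, fast++
slow=3 fast=5: a[fast]=0, fast++
slow=3 fast=6: a[fast]=0, fast++
slow=3 fast=7: a[fast]=6≠0 swap→a[3]=6, slow++,fast++
slow=4 fast=8: a[fast]=0, fast++
slow=4 fast=9: a[fast]=0, fast++
slow=4 fast=10: a[fast]=9≠0 swap→a[4]=9, slow++,fast++
slow=5 fast=11: a[fast]=0, fast++
slow=5 fast=12: a[fast]=0, fast++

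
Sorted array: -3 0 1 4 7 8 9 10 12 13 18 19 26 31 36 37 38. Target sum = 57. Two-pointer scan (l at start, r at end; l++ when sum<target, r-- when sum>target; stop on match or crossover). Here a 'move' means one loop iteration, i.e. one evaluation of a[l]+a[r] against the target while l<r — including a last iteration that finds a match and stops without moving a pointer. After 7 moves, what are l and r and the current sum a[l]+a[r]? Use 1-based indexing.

l=1 r=17: -3+38=35 <57, l++
l=2 r=17: 0+38=38 <57, l++
l=3 r=17: 1+38=39 <57, l++
l=4 r=17: 4+38=42 <57, l++
l=5 r=17: 7+38=45 <57, l++
l=6 r=17: 8+38=46 <57, l++
l=7 r=17: 9+38=47 <57, l++

l=8, r=17, sum=48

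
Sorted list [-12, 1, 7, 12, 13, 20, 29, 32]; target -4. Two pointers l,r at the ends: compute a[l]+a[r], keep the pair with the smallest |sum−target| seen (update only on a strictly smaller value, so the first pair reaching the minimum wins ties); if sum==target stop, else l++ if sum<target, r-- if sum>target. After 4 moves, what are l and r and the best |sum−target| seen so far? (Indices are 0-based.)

l=0 r=7: -12+32=20 d=24 *, r--
l=0 r=6: -12+29=17 d=21 *, r--
l=0 r=5: -12+20=8 d=12 *, r--
l=0 r=4: -12+13=1 d=5 *, r--

l=0, r=3, best |Δ|=5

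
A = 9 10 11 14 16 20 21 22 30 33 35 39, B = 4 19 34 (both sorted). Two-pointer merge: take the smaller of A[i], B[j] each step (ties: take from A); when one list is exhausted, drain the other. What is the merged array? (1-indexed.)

i=1 j=1: A[i]=9>B[j]=4 take 4, j++
i=1 j=2: A[i]=9<=B[j]=19 take 9, i++
i=2 j=2: A[i]=10<=B[j]=19 take 10, i++
i=3 j=2: A[i]=11<=B[j]=19 take 11, i++
i=4 j=2: A[i]=14<=B[j]=19 take 14, i++
i=5 j=2: A[i]=16<=B[j]=19 take 16, i++
i=6 j=2: A[i]=20>B[j]=19 take 19, j++
i=6 j=3: A[i]=20<=B[j]=34 take 20, i++
i=7 j=3: A[i]=21<=B[j]=34 take 21, i++
i=8 j=3: A[i]=22<=B[j]=34 take 22, i++
i=9 j=3: A[i]=30<=B[j]=34 take 30, i++
i=10 j=3: A[i]=33<=B[j]=34 take 33, i++
i=11 j=3: A[i]=35>B[j]=34 take 34, j++
i=11 j=4: B done, take A[i]=35, i++
i=12 j=4: B done, take A[i]=39, i++

[4, 9, 10, 11, 14, 16, 19, 20, 21, 22, 30, 33, 34, 35, 39]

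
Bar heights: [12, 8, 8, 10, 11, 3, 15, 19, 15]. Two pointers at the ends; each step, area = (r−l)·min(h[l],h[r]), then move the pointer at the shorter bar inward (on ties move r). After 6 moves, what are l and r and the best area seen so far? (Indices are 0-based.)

l=0 r=8: min(12,15)*8=96 best=96 *, l++
l=1 r=8: min(8,15)*7=56 best=96, l++
l=2 r=8: min(8,15)*6=48 best=96, l++
l=3 r=8: min(10,15)*5=50 best=96, l++
l=4 r=8: min(11,15)*4=44 best=96, l++
l=5 r=8: min(3,15)*3=9 best=96, l++

l=6, r=8, best area=96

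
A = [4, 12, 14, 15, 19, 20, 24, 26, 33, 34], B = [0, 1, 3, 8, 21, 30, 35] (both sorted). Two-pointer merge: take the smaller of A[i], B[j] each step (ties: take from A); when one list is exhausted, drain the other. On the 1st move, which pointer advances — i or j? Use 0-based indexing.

[i=0,j=0] A[i]=4>B[j]=0 take 0 → j++

j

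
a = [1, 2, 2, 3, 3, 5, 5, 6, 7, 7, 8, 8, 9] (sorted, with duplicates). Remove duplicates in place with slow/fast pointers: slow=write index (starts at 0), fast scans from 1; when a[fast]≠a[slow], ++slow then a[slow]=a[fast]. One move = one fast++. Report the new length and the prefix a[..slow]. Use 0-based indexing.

length 8; prefix = [1, 2, 3, 5, 6, 7, 8, 9]

(s=0,f=1) a[fast]=2≠a[slow]=1 write a[1]=2 → slow++,fast++
(s=1,f=2) a[fast]=2=a[slow] dup → fast++
(s=1,f=3) a[fast]=3≠a[slow]=2 write a[2]=3 → slow++,fast++
(s=2,f=4) a[fast]=3=a[slow] dup → fast++
(s=2,f=5) a[fast]=5≠a[slow]=3 write a[3]=5 → slow++,fast++
(s=3,f=6) a[fast]=5=a[slow] dup → fast++
(s=3,f=7) a[fast]=6≠a[slow]=5 write a[4]=6 → slow++,fast++
(s=4,f=8) a[fast]=7≠a[slow]=6 write a[5]=7 → slow++,fast++
(s=5,f=9) a[fast]=7=a[slow] dup → fast++
(s=5,f=10) a[fast]=8≠a[slow]=7 write a[6]=8 → slow++,fast++
(s=6,f=11) a[fast]=8=a[slow] dup → fast++
(s=6,f=12) a[fast]=9≠a[slow]=8 write a[7]=9 → slow++,fast++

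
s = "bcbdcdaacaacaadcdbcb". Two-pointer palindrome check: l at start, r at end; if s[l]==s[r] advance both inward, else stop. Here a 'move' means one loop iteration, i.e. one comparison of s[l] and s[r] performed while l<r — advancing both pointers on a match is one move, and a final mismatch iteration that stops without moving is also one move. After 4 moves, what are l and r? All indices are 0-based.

[0,19] 'b'=='b' → l++,r--
[1,18] 'c'=='c' → l++,r--
[2,17] 'b'=='b' → l++,r--
[3,16] 'd'=='d' → l++,r--

l=4, r=15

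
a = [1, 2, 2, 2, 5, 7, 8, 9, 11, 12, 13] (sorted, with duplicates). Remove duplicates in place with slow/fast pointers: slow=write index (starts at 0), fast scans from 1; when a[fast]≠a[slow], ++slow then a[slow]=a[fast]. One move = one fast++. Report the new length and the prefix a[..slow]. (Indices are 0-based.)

(s=0,f=1) a[fast]=2≠a[slow]=1 write a[1]=2 → slow++,fast++
(s=1,f=2) a[fast]=2=a[slow] dup → fast++
(s=1,f=3) a[fast]=2=a[slow] dup → fast++
(s=1,f=4) a[fast]=5≠a[slow]=2 write a[2]=5 → slow++,fast++
(s=2,f=5) a[fast]=7≠a[slow]=5 write a[3]=7 → slow++,fast++
(s=3,f=6) a[fast]=8≠a[slow]=7 write a[4]=8 → slow++,fast++
(s=4,f=7) a[fast]=9≠a[slow]=8 write a[5]=9 → slow++,fast++
(s=5,f=8) a[fast]=11≠a[slow]=9 write a[6]=11 → slow++,fast++
(s=6,f=9) a[fast]=12≠a[slow]=11 write a[7]=12 → slow++,fast++
(s=7,f=10) a[fast]=13≠a[slow]=12 write a[8]=13 → slow++,fast++

length 9; prefix = [1, 2, 5, 7, 8, 9, 11, 12, 13]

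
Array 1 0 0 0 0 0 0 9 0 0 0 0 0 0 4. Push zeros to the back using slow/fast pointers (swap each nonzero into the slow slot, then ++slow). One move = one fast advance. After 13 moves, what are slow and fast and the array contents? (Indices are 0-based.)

slow=0 fast=0: a[fast]=1≠0 swap→a[0]=1, slow++,fast++
slow=1 fast=1: a[fast]=0, fast++
slow=1 fast=2: a[fast]=0, fast++
slow=1 fast=3: a[fast]=0, fast++
slow=1 fast=4: a[fast]=0, fast++
slow=1 fast=5: a[fast]=0, fast++
slow=1 fast=6: a[fast]=0, fast++
slow=1 fast=7: a[fast]=9≠0 swap→a[1]=9, slow++,fast++
slow=2 fast=8: a[fast]=0, fast++
slow=2 fast=9: a[fast]=0, fast++
slow=2 fast=10: a[fast]=0, fast++
slow=2 fast=11: a[fast]=0, fast++
slow=2 fast=12: a[fast]=0, fast++

slow=2, fast=13, a=[1, 9, 0, 0, 0, 0, 0, 0, 0, 0, 0, 0, 0, 0, 4]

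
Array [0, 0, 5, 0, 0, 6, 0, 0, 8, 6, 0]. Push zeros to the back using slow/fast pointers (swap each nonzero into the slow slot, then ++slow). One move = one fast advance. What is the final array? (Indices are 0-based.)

(s=0,f=0) a[fast]=0 → fast++
(s=0,f=1) a[fast]=0 → fast++
(s=0,f=2) a[fast]=5≠0 swap→a[0]=5 → slow++,fast++
(s=1,f=3) a[fast]=0 → fast++
(s=1,f=4) a[fast]=0 → fast++
(s=1,f=5) a[fast]=6≠0 swap→a[1]=6 → slow++,fast++
(s=2,f=6) a[fast]=0 → fast++
(s=2,f=7) a[fast]=0 → fast++
(s=2,f=8) a[fast]=8≠0 swap→a[2]=8 → slow++,fast++
(s=3,f=9) a[fast]=6≠0 swap→a[3]=6 → slow++,fast++
(s=4,f=10) a[fast]=0 → fast++

[5, 6, 8, 6, 0, 0, 0, 0, 0, 0, 0]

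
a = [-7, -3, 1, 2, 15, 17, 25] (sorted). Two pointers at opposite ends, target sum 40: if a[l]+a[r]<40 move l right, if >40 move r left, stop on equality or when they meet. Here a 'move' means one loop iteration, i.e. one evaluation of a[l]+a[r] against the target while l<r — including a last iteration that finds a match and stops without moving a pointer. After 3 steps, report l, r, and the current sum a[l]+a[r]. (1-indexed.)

[1,7] -7+25=18 <40 → l++
[2,7] -3+25=22 <40 → l++
[3,7] 1+25=26 <40 → l++

l=4, r=7, sum=27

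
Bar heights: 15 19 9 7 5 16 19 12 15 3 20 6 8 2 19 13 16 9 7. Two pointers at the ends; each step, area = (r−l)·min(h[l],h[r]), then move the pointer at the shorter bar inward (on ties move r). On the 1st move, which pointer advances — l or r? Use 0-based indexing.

[0,18] min(15,7)*18=126 best=126 * → r--

r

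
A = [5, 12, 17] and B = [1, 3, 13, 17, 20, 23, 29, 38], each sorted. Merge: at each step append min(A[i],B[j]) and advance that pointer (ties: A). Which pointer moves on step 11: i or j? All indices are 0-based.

[i=0,j=0] A[i]=5>B[j]=1 take 1 → j++
[i=0,j=1] A[i]=5>B[j]=3 take 3 → j++
[i=0,j=2] A[i]=5<=B[j]=13 take 5 → i++
[i=1,j=2] A[i]=12<=B[j]=13 take 12 → i++
[i=2,j=2] A[i]=17>B[j]=13 take 13 → j++
[i=2,j=3] A[i]=17<=B[j]=17 take 17 → i++
[i=3,j=3] A done, take B[j]=17 → j++
[i=3,j=4] A done, take B[j]=20 → j++
[i=3,j=5] A done, take B[j]=23 → j++
[i=3,j=6] A done, take B[j]=29 → j++
[i=3,j=7] A done, take B[j]=38 → j++

j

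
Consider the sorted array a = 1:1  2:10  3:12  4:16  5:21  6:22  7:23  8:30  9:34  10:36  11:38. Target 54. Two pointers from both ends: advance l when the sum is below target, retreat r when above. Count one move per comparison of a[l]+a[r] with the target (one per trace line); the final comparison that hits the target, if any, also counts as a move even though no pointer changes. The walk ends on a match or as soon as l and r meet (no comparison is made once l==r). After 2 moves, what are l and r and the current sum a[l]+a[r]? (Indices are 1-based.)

l=3, r=11, sum=50

l=1 r=11: 1+38=39 <54, l++
l=2 r=11: 10+38=48 <54, l++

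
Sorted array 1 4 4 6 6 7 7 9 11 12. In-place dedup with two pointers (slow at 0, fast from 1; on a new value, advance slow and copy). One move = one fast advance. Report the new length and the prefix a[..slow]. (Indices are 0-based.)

slow=0 fast=1: a[fast]=4≠a[slow]=1 write a[1]=4, slow++,fast++
slow=1 fast=2: a[fast]=4=a[slow] dup, fast++
slow=1 fast=3: a[fast]=6≠a[slow]=4 write a[2]=6, slow++,fast++
slow=2 fast=4: a[fast]=6=a[slow] dup, fast++
slow=2 fast=5: a[fast]=7≠a[slow]=6 write a[3]=7, slow++,fast++
slow=3 fast=6: a[fast]=7=a[slow] dup, fast++
slow=3 fast=7: a[fast]=9≠a[slow]=7 write a[4]=9, slow++,fast++
slow=4 fast=8: a[fast]=11≠a[slow]=9 write a[5]=11, slow++,fast++
slow=5 fast=9: a[fast]=12≠a[slow]=11 write a[6]=12, slow++,fast++

length 7; prefix = [1, 4, 6, 7, 9, 11, 12]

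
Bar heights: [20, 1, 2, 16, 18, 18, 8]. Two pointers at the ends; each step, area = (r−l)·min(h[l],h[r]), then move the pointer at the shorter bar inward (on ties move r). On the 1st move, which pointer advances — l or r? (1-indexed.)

l=1 r=7: min(20,8)*6=48 best=48 *, r--

r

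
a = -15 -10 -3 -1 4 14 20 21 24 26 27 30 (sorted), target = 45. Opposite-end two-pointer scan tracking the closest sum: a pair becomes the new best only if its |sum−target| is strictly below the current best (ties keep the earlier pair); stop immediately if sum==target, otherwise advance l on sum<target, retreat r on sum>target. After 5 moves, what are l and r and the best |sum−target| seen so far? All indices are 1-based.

l=1 r=12: -15+30=15 d=30 *, l++
l=2 r=12: -10+30=20 d=25 *, l++
l=3 r=12: -3+30=27 d=18 *, l++
l=4 r=12: -1+30=29 d=16 *, l++
l=5 r=12: 4+30=34 d=11 *, l++

l=6, r=12, best |Δ|=11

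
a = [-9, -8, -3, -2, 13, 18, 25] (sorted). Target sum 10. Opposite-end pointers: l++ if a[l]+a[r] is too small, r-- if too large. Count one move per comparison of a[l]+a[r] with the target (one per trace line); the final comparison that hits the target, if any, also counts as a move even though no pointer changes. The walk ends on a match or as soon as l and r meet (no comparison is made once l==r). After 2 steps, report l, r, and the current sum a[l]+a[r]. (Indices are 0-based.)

l=1, r=5, sum=10

[0,6] -9+25=16 >10 → r--
[0,5] -9+18=9 <10 → l++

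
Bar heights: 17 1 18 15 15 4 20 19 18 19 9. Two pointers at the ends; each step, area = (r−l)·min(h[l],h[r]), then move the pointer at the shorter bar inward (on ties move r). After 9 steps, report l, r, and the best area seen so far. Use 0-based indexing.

l=6, r=7, best area=153

[0,10] min(17,9)*10=90 best=90 * → r--
[0,9] min(17,19)*9=153 best=153 * → l++
[1,9] min(1,19)*8=8 best=153 → l++
[2,9] min(18,19)*7=126 best=153 → l++
[3,9] min(15,19)*6=90 best=153 → l++
[4,9] min(15,19)*5=75 best=153 → l++
[5,9] min(4,19)*4=16 best=153 → l++
[6,9] min(20,19)*3=57 best=153 → r--
[6,8] min(20,18)*2=36 best=153 → r--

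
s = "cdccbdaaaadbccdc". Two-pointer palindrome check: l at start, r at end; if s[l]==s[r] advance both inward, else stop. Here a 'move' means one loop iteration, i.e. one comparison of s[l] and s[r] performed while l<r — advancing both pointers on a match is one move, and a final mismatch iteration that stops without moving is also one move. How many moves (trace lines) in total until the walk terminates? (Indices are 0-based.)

[0,15] 'c'=='c' → l++,r--
[1,14] 'd'=='d' → l++,r--
[2,13] 'c'=='c' → l++,r--
[3,12] 'c'=='c' → l++,r--
[4,11] 'b'=='b' → l++,r--
[5,10] 'd'=='d' → l++,r--
[6,9] 'a'=='a' → l++,r--
[7,8] 'a'=='a' → l++,r--

8 moves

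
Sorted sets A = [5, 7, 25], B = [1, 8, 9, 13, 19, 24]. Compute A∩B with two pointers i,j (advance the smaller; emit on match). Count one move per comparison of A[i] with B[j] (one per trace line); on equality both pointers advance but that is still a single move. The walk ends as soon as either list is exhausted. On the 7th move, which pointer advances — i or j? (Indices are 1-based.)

[i=1,j=1] 5>1 → j++
[i=1,j=2] 5<8 → i++
[i=2,j=2] 7<8 → i++
[i=3,j=2] 25>8 → j++
[i=3,j=3] 25>9 → j++
[i=3,j=4] 25>13 → j++
[i=3,j=5] 25>19 → j++

j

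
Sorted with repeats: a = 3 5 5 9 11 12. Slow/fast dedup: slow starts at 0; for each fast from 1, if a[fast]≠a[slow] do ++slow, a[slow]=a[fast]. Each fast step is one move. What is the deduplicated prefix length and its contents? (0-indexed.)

length 5; prefix = [3, 5, 9, 11, 12]

(s=0,f=1) a[fast]=5≠a[slow]=3 write a[1]=5 → slow++,fast++
(s=1,f=2) a[fast]=5=a[slow] dup → fast++
(s=1,f=3) a[fast]=9≠a[slow]=5 write a[2]=9 → slow++,fast++
(s=2,f=4) a[fast]=11≠a[slow]=9 write a[3]=11 → slow++,fast++
(s=3,f=5) a[fast]=12≠a[slow]=11 write a[4]=12 → slow++,fast++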